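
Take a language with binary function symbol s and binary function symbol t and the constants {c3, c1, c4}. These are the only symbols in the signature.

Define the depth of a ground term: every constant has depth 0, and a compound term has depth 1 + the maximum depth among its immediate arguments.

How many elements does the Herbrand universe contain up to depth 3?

1566453

Write N_k for the number of ground terms of depth ≤ k. A term of depth ≤ k is either a constant or a function symbol applied to arguments of depth ≤ k−1, so N_k = 3 + N_{k-1}^2 + N_{k-1}^2.
N_0 = 3
N_1 = 3 + 3^2 + 3^2 = 21
N_2 = 3 + 21^2 + 21^2 = 885
N_3 = 3 + 885^2 + 885^2 = 1566453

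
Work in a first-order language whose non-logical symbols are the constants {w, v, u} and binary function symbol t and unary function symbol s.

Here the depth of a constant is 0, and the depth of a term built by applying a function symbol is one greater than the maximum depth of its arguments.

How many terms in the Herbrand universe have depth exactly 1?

12

Let N_k count ground terms of depth at most k. Each non-constant term of depth ≤ k is some function symbol applied to depth-≤(k−1) arguments, giving N_k = 3 + N_{k-1}^2 + N_{k-1}.
N_0 = 3
N_1 = 3 + 3^2 + 3 = 15
Terms of depth exactly 1: N_1 − N_0 = 15 − 3 = 12.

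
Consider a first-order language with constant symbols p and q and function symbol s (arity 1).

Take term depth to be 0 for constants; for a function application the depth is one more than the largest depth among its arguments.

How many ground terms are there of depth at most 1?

If N_k denotes the number of depth-≤k ground terms, the 2 constants give N_0 = 2, and each function symbol of arity r contributes N_{k-1}^r new terms at level k: N_k = 2 + N_{k-1}.
N_0 = 2
N_1 = 2 + 2 = 4
Explicitly: p, q, s(p), s(q).

4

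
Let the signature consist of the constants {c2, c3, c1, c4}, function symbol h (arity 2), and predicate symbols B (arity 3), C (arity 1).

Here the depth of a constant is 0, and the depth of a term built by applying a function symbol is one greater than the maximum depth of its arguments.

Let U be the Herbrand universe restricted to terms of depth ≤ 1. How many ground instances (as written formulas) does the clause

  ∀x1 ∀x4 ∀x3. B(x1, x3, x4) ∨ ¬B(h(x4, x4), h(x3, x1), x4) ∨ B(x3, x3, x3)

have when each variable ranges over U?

Ground terms of depth ≤ 1:
  Let N_k = |{terms of depth ≤ k}|. Then N_0 = 4 and N_k = 4 + N_{k-1}^2 for k ≥ 1 (one summand per function symbol, arity giving the exponent).
  N_0 = 4
  N_1 = 4 + 4^2 = 20
So there are 20 ground terms available for substitution.
The body mentions every one of the 3 quantified variables; since ground terms form a free algebra, no two substitutions collapse to the same formula.
Number of ground instances = 20^3 = 8000.

8000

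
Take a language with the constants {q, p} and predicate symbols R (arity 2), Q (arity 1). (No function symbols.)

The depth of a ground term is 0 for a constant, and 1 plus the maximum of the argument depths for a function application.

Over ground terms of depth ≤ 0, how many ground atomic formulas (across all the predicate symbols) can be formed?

6

First count ground terms of depth ≤ 0.
With no function symbols every ground term is a constant, so there are exactly 2 ground terms at every depth bound.
N_0 = 2
Explicitly: q, p.
So |H| = 2.
For each predicate symbol, the number of ground atoms is |H| raised to its arity; summing:
  R: 2^2 = 4;  Q: 2
Total ground atoms: 4 + 2 = 6.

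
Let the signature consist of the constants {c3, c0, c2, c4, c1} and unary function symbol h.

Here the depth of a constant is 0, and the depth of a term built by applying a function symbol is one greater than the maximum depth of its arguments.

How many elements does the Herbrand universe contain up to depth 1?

10

Write N_k for the number of ground terms of depth ≤ k. A term of depth ≤ k is either a constant or a function symbol applied to arguments of depth ≤ k−1, so N_k = 5 + N_{k-1}.
N_0 = 5
N_1 = 5 + 5 = 10
Explicitly: c3, c0, c2, c4, c1, h(c3), h(c0), h(c2), h(c4), h(c1).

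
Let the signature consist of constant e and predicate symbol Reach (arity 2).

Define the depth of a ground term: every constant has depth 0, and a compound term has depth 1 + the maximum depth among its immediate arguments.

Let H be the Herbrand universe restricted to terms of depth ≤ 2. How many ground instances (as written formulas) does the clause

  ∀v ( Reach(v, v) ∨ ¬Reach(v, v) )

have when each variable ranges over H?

Ground terms of depth ≤ 2:
  With no function symbols every ground term is a constant, so there is exactly 1 ground term at every depth bound.
  N_0 = 1
  N_1 = 1
  N_2 = 1
  Explicitly: e.
So there is exactly 1 ground term available for substitution.
The clause has 1 distinct variable (v), which appears in the body. In the free term algebra distinct substitutions yield syntactically distinct ground instances.
Number of ground instances = 1.

1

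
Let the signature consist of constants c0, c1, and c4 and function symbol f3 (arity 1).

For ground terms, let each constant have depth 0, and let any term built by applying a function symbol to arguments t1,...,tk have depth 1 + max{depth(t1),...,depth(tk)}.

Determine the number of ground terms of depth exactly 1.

Let N_k = |{terms of depth ≤ k}|. Then N_0 = 3 and N_k = 3 + N_{k-1} for k ≥ 1 (one summand per function symbol, arity giving the exponent).
N_0 = 3
N_1 = 3 + 3 = 6
Terms of depth exactly 1: N_1 − N_0 = 6 − 3 = 3.

3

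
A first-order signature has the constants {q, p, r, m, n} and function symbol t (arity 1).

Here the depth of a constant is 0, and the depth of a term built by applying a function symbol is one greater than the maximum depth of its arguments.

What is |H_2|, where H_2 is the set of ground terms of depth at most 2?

15

Let N_k count ground terms of depth at most k. Each non-constant term of depth ≤ k is some function symbol applied to depth-≤(k−1) arguments, giving N_k = 5 + N_{k-1}.
N_0 = 5
N_1 = 5 + 5 = 10
N_2 = 5 + 10 = 15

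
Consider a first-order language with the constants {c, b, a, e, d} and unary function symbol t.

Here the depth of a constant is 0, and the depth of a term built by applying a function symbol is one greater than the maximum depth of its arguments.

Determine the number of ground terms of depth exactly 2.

5

Count level by level. With function symbols t/1, the terms of depth ≤ k are the 5 constants together with each function applied to depth-≤(k−1) tuples, so N_k = 5 + N_{k-1}.
N_0 = 5
N_1 = 5 + 5 = 10
N_2 = 5 + 10 = 15
Terms of depth exactly 2: N_2 − N_1 = 15 − 10 = 5.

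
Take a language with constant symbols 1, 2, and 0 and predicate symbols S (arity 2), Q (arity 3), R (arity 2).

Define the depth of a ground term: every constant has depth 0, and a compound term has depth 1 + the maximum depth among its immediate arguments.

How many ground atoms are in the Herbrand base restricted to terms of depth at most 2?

45

First count ground terms of depth ≤ 2.
With no function symbols every ground term is a constant, so there are exactly 3 ground terms at every depth bound.
N_0 = 3
N_1 = 3
N_2 = 3
So |H| = 3.
Each predicate of arity r yields |H|^r ground atoms (one per choice of an r-tuple from H):
  S: 3^2 = 9;  Q: 3^3 = 27;  R: 3^2 = 9
Total ground atoms: 9 + 27 + 9 = 45.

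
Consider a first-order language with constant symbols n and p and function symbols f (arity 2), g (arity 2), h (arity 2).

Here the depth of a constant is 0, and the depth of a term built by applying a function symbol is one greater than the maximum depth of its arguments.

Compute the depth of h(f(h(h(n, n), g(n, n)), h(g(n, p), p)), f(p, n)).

depth(h(n, n)) = 1 + max(0, 0) = 1
depth(g(n, n)) = 1 + max(0, 0) = 1
depth(h(h(n, n), g(n, n))) = 1 + max(1, 1) = 2
depth(g(n, p)) = 1 + max(0, 0) = 1
depth(h(g(n, p), p)) = 1 + max(1, 0) = 2
depth(f(h(h(n, n), g(n, n)), h(g(n, p), p))) = 1 + max(2, 2) = 3
depth(f(p, n)) = 1 + max(0, 0) = 1
depth(h(f(h(h(n, n), g(n, n)), h(g(n, p), p)), f(p, n))) = 1 + max(3, 1) = 4

4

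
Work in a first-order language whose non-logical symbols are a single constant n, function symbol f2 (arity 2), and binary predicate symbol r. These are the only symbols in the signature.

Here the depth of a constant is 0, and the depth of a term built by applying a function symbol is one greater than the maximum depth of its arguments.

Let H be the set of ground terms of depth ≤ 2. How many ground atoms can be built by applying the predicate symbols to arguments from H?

25

First count ground terms of depth ≤ 2.
Count level by level. With function symbols f2/2, the terms of depth ≤ k are the 1 constant together with each function applied to depth-≤(k−1) tuples, so N_k = 1 + N_{k-1}^2.
N_0 = 1
N_1 = 1 + 1^2 = 2
N_2 = 1 + 2^2 = 5
Explicitly: n, f2(n, n), f2(n, f2(n, n)), f2(f2(n, n), n), f2(f2(n, n), f2(n, n)).
So |H| = 5.
A ground atom is a predicate applied to a tuple of terms from H, so the count is the sum over predicates of |H|^arity:
  r: 5^2 = 25
Total ground atoms: 25.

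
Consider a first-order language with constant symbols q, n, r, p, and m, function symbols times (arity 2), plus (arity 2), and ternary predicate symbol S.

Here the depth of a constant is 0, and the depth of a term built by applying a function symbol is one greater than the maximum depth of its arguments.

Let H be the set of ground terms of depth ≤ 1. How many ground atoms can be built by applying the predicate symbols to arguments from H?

First count ground terms of depth ≤ 1.
Let N_k = |{terms of depth ≤ k}|. Then N_0 = 5 and N_k = 5 + N_{k-1}^2 + N_{k-1}^2 for k ≥ 1 (one summand per function symbol, arity giving the exponent).
N_0 = 5
N_1 = 5 + 5^2 + 5^2 = 55
So |H| = 55.
Each predicate of arity r yields |H|^r ground atoms (one per choice of an r-tuple from H):
  S: 55^3 = 166375
Total ground atoms: 166375.

166375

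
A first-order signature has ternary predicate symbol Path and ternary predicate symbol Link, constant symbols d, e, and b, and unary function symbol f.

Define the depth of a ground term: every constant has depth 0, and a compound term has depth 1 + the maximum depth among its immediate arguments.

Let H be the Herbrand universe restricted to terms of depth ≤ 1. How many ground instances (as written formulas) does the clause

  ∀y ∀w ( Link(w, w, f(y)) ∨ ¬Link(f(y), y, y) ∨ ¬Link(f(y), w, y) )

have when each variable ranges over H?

36

Ground terms of depth ≤ 1:
  Write N_k for the number of ground terms of depth ≤ k. A term of depth ≤ k is either a constant or a function symbol applied to arguments of depth ≤ k−1, so N_k = 3 + N_{k-1}.
  N_0 = 3
  N_1 = 3 + 3 = 6
  Explicitly: d, e, b, f(d), f(e), f(b).
So there are 6 ground terms available for substitution.
There are 2 variables to instantiate (y, w), each occurring in at least one literal, so different choices give different ground instances.
Number of ground instances = 6^2 = 36.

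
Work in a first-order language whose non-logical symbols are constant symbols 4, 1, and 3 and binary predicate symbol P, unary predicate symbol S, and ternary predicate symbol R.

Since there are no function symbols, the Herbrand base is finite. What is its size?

With no function symbols, the Herbrand universe is just the 3 constants.
Ground atoms per predicate: P: 3^2 = 9, S: 3, R: 3^3 = 27.
Herbrand base size = 9 + 3 + 27 = 39.

39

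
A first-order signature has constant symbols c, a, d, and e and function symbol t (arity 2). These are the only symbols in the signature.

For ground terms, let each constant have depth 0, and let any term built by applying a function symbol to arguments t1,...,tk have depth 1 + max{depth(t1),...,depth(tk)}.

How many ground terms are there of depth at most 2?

Let N_k = |{terms of depth ≤ k}|. Then N_0 = 4 and N_k = 4 + N_{k-1}^2 for k ≥ 1 (one summand per function symbol, arity giving the exponent).
N_0 = 4
N_1 = 4 + 4^2 = 20
N_2 = 4 + 20^2 = 404

404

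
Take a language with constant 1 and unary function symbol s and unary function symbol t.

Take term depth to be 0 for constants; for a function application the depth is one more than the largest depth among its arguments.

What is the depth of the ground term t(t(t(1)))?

depth(t(1)) = 1 + depth(1) = 1 + 0 = 1
depth(t(t(1))) = 1 + depth(t(1)) = 1 + 1 = 2
depth(t(t(t(1)))) = 1 + depth(t(t(1))) = 1 + 2 = 3

3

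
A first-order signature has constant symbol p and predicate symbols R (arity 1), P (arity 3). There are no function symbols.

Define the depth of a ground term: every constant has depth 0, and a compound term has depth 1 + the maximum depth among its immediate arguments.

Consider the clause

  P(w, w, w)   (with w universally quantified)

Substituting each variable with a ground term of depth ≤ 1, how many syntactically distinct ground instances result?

Ground terms of depth ≤ 1:
  With no function symbols every ground term is a constant, so there is exactly 1 ground term at every depth bound.
  N_0 = 1
  N_1 = 1
  Explicitly: p.
So there is exactly 1 ground term available for substitution.
The body mentions the single quantified variable w; since ground terms form a free algebra, no two substitutions collapse to the same formula.
Number of ground instances = 1.

1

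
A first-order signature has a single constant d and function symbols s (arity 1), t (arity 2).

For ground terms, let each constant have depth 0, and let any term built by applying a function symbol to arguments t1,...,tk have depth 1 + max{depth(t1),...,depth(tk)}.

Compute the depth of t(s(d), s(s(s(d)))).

depth(s(d)) = 1 + depth(d) = 1 + 0 = 1
depth(s(s(d))) = 1 + depth(s(d)) = 1 + 1 = 2
depth(s(s(s(d)))) = 1 + depth(s(s(d))) = 1 + 2 = 3
depth(t(s(d), s(s(s(d))))) = 1 + max(1, 3) = 4

4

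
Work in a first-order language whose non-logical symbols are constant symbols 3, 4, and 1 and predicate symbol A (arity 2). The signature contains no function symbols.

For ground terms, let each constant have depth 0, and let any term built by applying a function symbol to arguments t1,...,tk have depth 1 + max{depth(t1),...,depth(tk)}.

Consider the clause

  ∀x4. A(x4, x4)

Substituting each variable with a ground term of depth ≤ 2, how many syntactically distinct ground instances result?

3

Ground terms of depth ≤ 2:
  With no function symbols every ground term is a constant, so there are exactly 3 ground terms at every depth bound.
  N_0 = 3
  N_1 = 3
  N_2 = 3
  Explicitly: 3, 4, 1.
So there are 3 ground terms available for substitution.
There is 1 variable to instantiate (x4),  occurring in at least one literal, so different choices give different ground instances.
Number of ground instances = 3.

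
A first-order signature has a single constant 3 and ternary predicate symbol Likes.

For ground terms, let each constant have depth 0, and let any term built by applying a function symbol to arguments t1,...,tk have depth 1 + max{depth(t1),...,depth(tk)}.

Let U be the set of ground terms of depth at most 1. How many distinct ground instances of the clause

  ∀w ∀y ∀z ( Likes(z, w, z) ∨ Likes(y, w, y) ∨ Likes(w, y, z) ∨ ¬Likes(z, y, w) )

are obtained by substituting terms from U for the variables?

1

Ground terms of depth ≤ 1:
  With no function symbols every ground term is a constant, so there is exactly 1 ground term at every depth bound.
  N_0 = 1
  N_1 = 1
  Explicitly: 3.
So there is exactly 1 ground term available for substitution.
The clause has 3 distinct variables (w, y, z), each appearing in the body. In the free term algebra distinct substitutions yield syntactically distinct ground instances.
Number of ground instances = 1^3 = 1.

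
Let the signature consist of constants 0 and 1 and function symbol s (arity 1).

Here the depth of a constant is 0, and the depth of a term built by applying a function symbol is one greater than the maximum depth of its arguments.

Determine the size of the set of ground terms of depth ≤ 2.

Count level by level. With function symbols s/1, the terms of depth ≤ k are the 2 constants together with each function applied to depth-≤(k−1) tuples, so N_k = 2 + N_{k-1}.
N_0 = 2
N_1 = 2 + 2 = 4
N_2 = 2 + 4 = 6
Explicitly: 0, 1, s(0), s(1), s(s(0)), s(s(1)).

6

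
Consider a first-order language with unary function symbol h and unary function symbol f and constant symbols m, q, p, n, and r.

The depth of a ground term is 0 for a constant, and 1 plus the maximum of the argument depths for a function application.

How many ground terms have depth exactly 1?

Let N_k count ground terms of depth at most k. Each non-constant term of depth ≤ k is some function symbol applied to depth-≤(k−1) arguments, giving N_k = 5 + N_{k-1} + N_{k-1}.
N_0 = 5
N_1 = 5 + 5 + 5 = 15
Terms of depth exactly 1: N_1 − N_0 = 15 − 5 = 10.

10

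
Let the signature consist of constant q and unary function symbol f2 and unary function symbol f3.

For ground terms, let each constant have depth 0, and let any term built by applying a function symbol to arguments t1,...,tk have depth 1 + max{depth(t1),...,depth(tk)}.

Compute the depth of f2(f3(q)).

depth(f3(q)) = 1 + depth(q) = 1 + 0 = 1
depth(f2(f3(q))) = 1 + depth(f3(q)) = 1 + 1 = 2

2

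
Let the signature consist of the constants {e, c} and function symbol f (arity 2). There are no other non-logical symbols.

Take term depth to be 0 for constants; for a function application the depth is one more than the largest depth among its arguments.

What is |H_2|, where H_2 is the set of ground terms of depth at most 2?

Write N_k for the number of ground terms of depth ≤ k. A term of depth ≤ k is either a constant or a function symbol applied to arguments of depth ≤ k−1, so N_k = 2 + N_{k-1}^2.
N_0 = 2
N_1 = 2 + 2^2 = 6
N_2 = 2 + 6^2 = 38

38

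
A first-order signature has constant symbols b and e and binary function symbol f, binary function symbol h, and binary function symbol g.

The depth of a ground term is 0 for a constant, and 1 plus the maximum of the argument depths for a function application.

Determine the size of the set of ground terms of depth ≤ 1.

Let N_k = |{terms of depth ≤ k}|. Then N_0 = 2 and N_k = 2 + N_{k-1}^2 + N_{k-1}^2 + N_{k-1}^2 for k ≥ 1 (one summand per function symbol, arity giving the exponent).
N_0 = 2
N_1 = 2 + 2^2 + 2^2 + 2^2 = 14

14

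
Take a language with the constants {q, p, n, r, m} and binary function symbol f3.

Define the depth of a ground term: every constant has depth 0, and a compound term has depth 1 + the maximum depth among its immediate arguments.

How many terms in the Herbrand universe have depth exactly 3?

818125

Count level by level. With function symbols f3/2, the terms of depth ≤ k are the 5 constants together with each function applied to depth-≤(k−1) tuples, so N_k = 5 + N_{k-1}^2.
N_0 = 5
N_1 = 5 + 5^2 = 30
N_2 = 5 + 30^2 = 905
N_3 = 5 + 905^2 = 819030
Terms of depth exactly 3: N_3 − N_2 = 819030 − 905 = 818125.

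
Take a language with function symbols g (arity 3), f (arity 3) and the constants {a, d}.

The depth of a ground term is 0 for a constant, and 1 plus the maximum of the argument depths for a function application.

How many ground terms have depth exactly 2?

11648

Let N_k = |{terms of depth ≤ k}|. Then N_0 = 2 and N_k = 2 + N_{k-1}^3 + N_{k-1}^3 for k ≥ 1 (one summand per function symbol, arity giving the exponent).
N_0 = 2
N_1 = 2 + 2^3 + 2^3 = 18
N_2 = 2 + 18^3 + 18^3 = 11666
Terms of depth exactly 2: N_2 − N_1 = 11666 − 18 = 11648.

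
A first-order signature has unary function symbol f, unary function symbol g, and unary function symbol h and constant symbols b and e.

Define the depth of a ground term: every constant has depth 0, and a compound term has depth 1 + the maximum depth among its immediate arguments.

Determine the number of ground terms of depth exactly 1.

If N_k denotes the number of depth-≤k ground terms, the 2 constants give N_0 = 2, and each function symbol of arity r contributes N_{k-1}^r new terms at level k: N_k = 2 + N_{k-1} + N_{k-1} + N_{k-1}.
N_0 = 2
N_1 = 2 + 2 + 2 + 2 = 8
Terms of depth exactly 1: N_1 − N_0 = 8 − 2 = 6.

6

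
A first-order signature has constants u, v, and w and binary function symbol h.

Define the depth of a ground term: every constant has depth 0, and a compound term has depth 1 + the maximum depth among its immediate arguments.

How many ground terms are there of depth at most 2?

147

Let N_k = |{terms of depth ≤ k}|. Then N_0 = 3 and N_k = 3 + N_{k-1}^2 for k ≥ 1 (one summand per function symbol, arity giving the exponent).
N_0 = 3
N_1 = 3 + 3^2 = 12
N_2 = 3 + 12^2 = 147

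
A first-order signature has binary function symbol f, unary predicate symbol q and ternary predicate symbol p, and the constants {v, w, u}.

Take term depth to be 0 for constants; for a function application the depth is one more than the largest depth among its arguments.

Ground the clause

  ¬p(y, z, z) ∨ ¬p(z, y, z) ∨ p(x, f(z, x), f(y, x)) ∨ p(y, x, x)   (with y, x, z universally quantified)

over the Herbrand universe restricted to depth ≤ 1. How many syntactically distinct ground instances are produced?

1728

Ground terms of depth ≤ 1:
  Let N_k = |{terms of depth ≤ k}|. Then N_0 = 3 and N_k = 3 + N_{k-1}^2 for k ≥ 1 (one summand per function symbol, arity giving the exponent).
  N_0 = 3
  N_1 = 3 + 3^2 = 12
  Explicitly: v, w, u, f(v, v), f(v, w), f(v, u), f(w, v), f(w, w), f(w, u), f(u, v), f(u, w), f(u, u).
So there are 12 ground terms available for substitution.
The clause has 3 distinct variables (y, x, z), each appearing in the body. In the free term algebra distinct substitutions yield syntactically distinct ground instances.
Number of ground instances = 12^3 = 1728.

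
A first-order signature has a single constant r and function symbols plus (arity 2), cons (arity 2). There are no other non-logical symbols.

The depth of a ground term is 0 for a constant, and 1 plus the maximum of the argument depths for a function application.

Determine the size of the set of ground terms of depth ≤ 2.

19

If N_k denotes the number of depth-≤k ground terms, the 1 constant gives N_0 = 1, and each function symbol of arity r contributes N_{k-1}^r new terms at level k: N_k = 1 + N_{k-1}^2 + N_{k-1}^2.
N_0 = 1
N_1 = 1 + 1^2 + 1^2 = 3
N_2 = 1 + 3^2 + 3^2 = 19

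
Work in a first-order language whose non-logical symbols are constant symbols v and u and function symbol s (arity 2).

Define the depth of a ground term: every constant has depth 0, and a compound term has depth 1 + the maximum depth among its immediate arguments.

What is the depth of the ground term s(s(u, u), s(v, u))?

depth(s(u, u)) = 1 + max(0, 0) = 1
depth(s(v, u)) = 1 + max(0, 0) = 1
depth(s(s(u, u), s(v, u))) = 1 + max(1, 1) = 2

2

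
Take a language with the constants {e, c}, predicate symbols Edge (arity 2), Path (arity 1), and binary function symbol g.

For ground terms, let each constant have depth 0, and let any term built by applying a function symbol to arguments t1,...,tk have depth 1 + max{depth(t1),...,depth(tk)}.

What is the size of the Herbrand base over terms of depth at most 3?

First count ground terms of depth ≤ 3.
Let N_k = |{terms of depth ≤ k}|. Then N_0 = 2 and N_k = 2 + N_{k-1}^2 for k ≥ 1 (one summand per function symbol, arity giving the exponent).
N_0 = 2
N_1 = 2 + 2^2 = 6
N_2 = 2 + 6^2 = 38
N_3 = 2 + 38^2 = 1446
So |H| = 1446.
For each predicate symbol, the number of ground atoms is |H| raised to its arity; summing:
  Edge: 1446^2 = 2090916;  Path: 1446
Total ground atoms: 2090916 + 1446 = 2092362.

2092362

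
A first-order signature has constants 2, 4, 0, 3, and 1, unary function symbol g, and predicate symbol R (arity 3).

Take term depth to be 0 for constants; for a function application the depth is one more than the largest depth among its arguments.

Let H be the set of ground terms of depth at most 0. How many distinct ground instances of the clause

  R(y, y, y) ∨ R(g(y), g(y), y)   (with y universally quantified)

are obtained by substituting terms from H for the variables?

Ground terms of depth ≤ 0:
  Let N_k = |{terms of depth ≤ k}|. Then N_0 = 5 and N_k = 5 + N_{k-1} for k ≥ 1 (one summand per function symbol, arity giving the exponent).
  N_0 = 5
  Explicitly: 2, 4, 0, 3, 1.
So there are 5 ground terms available for substitution.
There is 1 variable to instantiate (y),  occurring in at least one literal, so different choices give different ground instances.
Number of ground instances = 5.

5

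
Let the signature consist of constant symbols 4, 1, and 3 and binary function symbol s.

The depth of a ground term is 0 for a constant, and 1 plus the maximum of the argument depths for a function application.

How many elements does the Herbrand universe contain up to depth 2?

147

Count level by level. With function symbols s/2, the terms of depth ≤ k are the 3 constants together with each function applied to depth-≤(k−1) tuples, so N_k = 3 + N_{k-1}^2.
N_0 = 3
N_1 = 3 + 3^2 = 12
N_2 = 3 + 12^2 = 147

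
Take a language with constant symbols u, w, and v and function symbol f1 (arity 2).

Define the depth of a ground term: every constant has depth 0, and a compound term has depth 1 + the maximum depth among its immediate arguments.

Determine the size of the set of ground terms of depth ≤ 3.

21612

Let N_k = |{terms of depth ≤ k}|. Then N_0 = 3 and N_k = 3 + N_{k-1}^2 for k ≥ 1 (one summand per function symbol, arity giving the exponent).
N_0 = 3
N_1 = 3 + 3^2 = 12
N_2 = 3 + 12^2 = 147
N_3 = 3 + 147^2 = 21612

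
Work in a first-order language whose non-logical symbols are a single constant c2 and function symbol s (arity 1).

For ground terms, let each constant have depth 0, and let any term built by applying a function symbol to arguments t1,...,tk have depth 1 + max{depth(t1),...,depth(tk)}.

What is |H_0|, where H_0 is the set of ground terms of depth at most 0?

1

Count level by level. With function symbols s/1, the terms of depth ≤ k are the 1 constant together with each function applied to depth-≤(k−1) tuples, so N_k = 1 + N_{k-1}.
N_0 = 1
Explicitly: c2.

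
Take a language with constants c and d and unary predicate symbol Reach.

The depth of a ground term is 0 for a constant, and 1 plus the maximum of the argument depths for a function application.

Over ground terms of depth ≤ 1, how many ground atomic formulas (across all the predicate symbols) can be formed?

2

First count ground terms of depth ≤ 1.
With no function symbols every ground term is a constant, so there are exactly 2 ground terms at every depth bound.
N_0 = 2
N_1 = 2
Explicitly: c, d.
So |H| = 2.
For each predicate symbol, the number of ground atoms is |H| raised to its arity; summing:
  Reach: 2
Total ground atoms: 2.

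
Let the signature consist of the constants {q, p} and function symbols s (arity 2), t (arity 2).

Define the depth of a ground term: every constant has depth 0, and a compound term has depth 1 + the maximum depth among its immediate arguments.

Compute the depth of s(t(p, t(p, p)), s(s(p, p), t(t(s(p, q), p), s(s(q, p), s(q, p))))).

depth(t(p, p)) = 1 + max(0, 0) = 1
depth(t(p, t(p, p))) = 1 + max(0, 1) = 2
depth(s(p, p)) = 1 + max(0, 0) = 1
depth(s(p, q)) = 1 + max(0, 0) = 1
depth(t(s(p, q), p)) = 1 + max(1, 0) = 2
depth(s(q, p)) = 1 + max(0, 0) = 1
depth(s(s(q, p), s(q, p))) = 1 + max(1, 1) = 2
depth(t(t(s(p, q), p), s(s(q, p), s(q, p)))) = 1 + max(2, 2) = 3
depth(s(s(p, p), t(t(s(p, q), p), s(s(q, p), s(q, p))))) = 1 + max(1, 3) = 4
depth(s(t(p, t(p, p)), s(s(p, p), t(t(s(p, q), p), s(s(q, p), s(q, p)))))) = 1 + max(2, 4) = 5

5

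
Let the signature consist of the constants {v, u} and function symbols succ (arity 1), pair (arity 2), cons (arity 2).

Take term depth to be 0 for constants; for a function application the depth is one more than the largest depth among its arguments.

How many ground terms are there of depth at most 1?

12

Count level by level. With function symbols succ/1, pair/2, cons/2, the terms of depth ≤ k are the 2 constants together with each function applied to depth-≤(k−1) tuples, so N_k = 2 + N_{k-1} + N_{k-1}^2 + N_{k-1}^2.
N_0 = 2
N_1 = 2 + 2 + 2^2 + 2^2 = 12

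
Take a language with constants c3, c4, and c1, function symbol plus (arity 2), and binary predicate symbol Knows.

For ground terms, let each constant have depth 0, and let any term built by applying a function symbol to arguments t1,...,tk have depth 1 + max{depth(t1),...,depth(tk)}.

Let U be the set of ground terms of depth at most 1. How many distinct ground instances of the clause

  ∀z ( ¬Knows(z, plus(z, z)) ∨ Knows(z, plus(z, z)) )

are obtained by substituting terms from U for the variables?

12

Ground terms of depth ≤ 1:
  Let N_k count ground terms of depth at most k. Each non-constant term of depth ≤ k is some function symbol applied to depth-≤(k−1) arguments, giving N_k = 3 + N_{k-1}^2.
  N_0 = 3
  N_1 = 3 + 3^2 = 12
  Explicitly: c3, c4, c1, plus(c3, c3), plus(c3, c4), plus(c3, c1), plus(c4, c3), plus(c4, c4), plus(c4, c1), plus(c1, c3), plus(c1, c4), plus(c1, c1).
So there are 12 ground terms available for substitution.
The clause has 1 distinct variable (z), which appears in the body. In the free term algebra distinct substitutions yield syntactically distinct ground instances.
Number of ground instances = 12.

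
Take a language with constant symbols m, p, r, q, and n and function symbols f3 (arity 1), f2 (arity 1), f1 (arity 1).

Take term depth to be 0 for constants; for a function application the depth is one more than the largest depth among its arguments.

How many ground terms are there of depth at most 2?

65

Let N_k count ground terms of depth at most k. Each non-constant term of depth ≤ k is some function symbol applied to depth-≤(k−1) arguments, giving N_k = 5 + N_{k-1} + N_{k-1} + N_{k-1}.
N_0 = 5
N_1 = 5 + 5 + 5 + 5 = 20
N_2 = 5 + 20 + 20 + 20 = 65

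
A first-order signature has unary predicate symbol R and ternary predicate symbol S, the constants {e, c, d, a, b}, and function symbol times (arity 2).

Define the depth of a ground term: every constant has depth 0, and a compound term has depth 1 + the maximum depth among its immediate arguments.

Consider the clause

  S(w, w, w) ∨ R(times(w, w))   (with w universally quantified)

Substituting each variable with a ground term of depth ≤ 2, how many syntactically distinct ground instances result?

905

Ground terms of depth ≤ 2:
  Let N_k count ground terms of depth at most k. Each non-constant term of depth ≤ k is some function symbol applied to depth-≤(k−1) arguments, giving N_k = 5 + N_{k-1}^2.
  N_0 = 5
  N_1 = 5 + 5^2 = 30
  N_2 = 5 + 30^2 = 905
So there are 905 ground terms available for substitution.
The body mentions the single quantified variable w; since ground terms form a free algebra, no two substitutions collapse to the same formula.
Number of ground instances = 905.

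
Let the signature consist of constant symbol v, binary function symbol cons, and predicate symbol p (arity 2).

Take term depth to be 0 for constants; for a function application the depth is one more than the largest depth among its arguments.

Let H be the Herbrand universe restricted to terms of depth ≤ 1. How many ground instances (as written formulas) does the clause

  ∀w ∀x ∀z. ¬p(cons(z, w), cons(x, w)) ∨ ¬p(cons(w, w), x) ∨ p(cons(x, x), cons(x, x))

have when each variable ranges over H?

Ground terms of depth ≤ 1:
  Count level by level. With function symbols cons/2, the terms of depth ≤ k are the 1 constant together with each function applied to depth-≤(k−1) tuples, so N_k = 1 + N_{k-1}^2.
  N_0 = 1
  N_1 = 1 + 1^2 = 2
So there are 2 ground terms available for substitution.
The body mentions every one of the 3 quantified variables; since ground terms form a free algebra, no two substitutions collapse to the same formula.
Number of ground instances = 2^3 = 8.

8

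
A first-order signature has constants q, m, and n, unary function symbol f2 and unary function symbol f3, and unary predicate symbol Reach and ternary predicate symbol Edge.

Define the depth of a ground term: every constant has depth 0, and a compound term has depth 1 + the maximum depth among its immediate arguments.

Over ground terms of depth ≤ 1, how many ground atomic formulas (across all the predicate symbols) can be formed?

First count ground terms of depth ≤ 1.
Write N_k for the number of ground terms of depth ≤ k. A term of depth ≤ k is either a constant or a function symbol applied to arguments of depth ≤ k−1, so N_k = 3 + N_{k-1} + N_{k-1}.
N_0 = 3
N_1 = 3 + 3 + 3 = 9
Explicitly: q, m, n, f2(q), f2(m), f2(n), f3(q), f3(m), f3(n).
So |H| = 9.
Ground atoms are formed by filling each argument slot of a predicate with a term from H, so an r-ary predicate gives |H|^r atoms:
  Reach: 9;  Edge: 9^3 = 729
Total ground atoms: 9 + 729 = 738.

738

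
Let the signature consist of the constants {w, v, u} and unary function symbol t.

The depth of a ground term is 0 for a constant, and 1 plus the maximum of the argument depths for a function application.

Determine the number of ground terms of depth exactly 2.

If N_k denotes the number of depth-≤k ground terms, the 3 constants give N_0 = 3, and each function symbol of arity r contributes N_{k-1}^r new terms at level k: N_k = 3 + N_{k-1}.
N_0 = 3
N_1 = 3 + 3 = 6
N_2 = 3 + 6 = 9
Terms of depth exactly 2: N_2 − N_1 = 9 − 6 = 3.

3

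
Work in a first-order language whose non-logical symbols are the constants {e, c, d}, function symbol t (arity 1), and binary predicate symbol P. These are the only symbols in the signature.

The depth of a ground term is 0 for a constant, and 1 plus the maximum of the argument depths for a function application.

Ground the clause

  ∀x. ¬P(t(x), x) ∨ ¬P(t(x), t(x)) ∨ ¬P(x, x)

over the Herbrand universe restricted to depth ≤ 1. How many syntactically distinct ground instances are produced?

6

Ground terms of depth ≤ 1:
  Let N_k = |{terms of depth ≤ k}|. Then N_0 = 3 and N_k = 3 + N_{k-1} for k ≥ 1 (one summand per function symbol, arity giving the exponent).
  N_0 = 3
  N_1 = 3 + 3 = 6
  Explicitly: e, c, d, t(e), t(c), t(d).
So there are 6 ground terms available for substitution.
The clause has 1 distinct variable (x), which appears in the body. In the free term algebra distinct substitutions yield syntactically distinct ground instances.
Number of ground instances = 6.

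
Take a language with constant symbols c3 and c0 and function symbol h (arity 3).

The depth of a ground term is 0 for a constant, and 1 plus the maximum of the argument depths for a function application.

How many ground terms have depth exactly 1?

Count level by level. With function symbols h/3, the terms of depth ≤ k are the 2 constants together with each function applied to depth-≤(k−1) tuples, so N_k = 2 + N_{k-1}^3.
N_0 = 2
N_1 = 2 + 2^3 = 10
Terms of depth exactly 1: N_1 − N_0 = 10 − 2 = 8.

8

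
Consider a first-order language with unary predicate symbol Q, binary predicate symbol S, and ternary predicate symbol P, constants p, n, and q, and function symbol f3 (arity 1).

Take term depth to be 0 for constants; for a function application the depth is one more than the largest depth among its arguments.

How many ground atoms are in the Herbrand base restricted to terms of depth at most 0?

39

First count ground terms of depth ≤ 0.
Count level by level. With function symbols f3/1, the terms of depth ≤ k are the 3 constants together with each function applied to depth-≤(k−1) tuples, so N_k = 3 + N_{k-1}.
N_0 = 3
Explicitly: p, n, q.
So |H| = 3.
A ground atom is a predicate applied to a tuple of terms from H, so the count is the sum over predicates of |H|^arity:
  Q: 3;  S: 3^2 = 9;  P: 3^3 = 27
Total ground atoms: 3 + 9 + 27 = 39.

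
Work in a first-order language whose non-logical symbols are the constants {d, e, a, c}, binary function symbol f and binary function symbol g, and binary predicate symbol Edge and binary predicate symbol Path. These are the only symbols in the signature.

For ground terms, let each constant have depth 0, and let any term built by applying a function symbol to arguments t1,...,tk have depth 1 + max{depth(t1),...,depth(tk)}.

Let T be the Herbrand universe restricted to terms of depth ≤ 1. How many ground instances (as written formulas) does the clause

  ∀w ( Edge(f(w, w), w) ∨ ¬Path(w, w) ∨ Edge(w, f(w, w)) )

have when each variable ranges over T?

Ground terms of depth ≤ 1:
  Let N_k count ground terms of depth at most k. Each non-constant term of depth ≤ k is some function symbol applied to depth-≤(k−1) arguments, giving N_k = 4 + N_{k-1}^2 + N_{k-1}^2.
  N_0 = 4
  N_1 = 4 + 4^2 + 4^2 = 36
So there are 36 ground terms available for substitution.
The body mentions the single quantified variable w; since ground terms form a free algebra, no two substitutions collapse to the same formula.
Number of ground instances = 36.

36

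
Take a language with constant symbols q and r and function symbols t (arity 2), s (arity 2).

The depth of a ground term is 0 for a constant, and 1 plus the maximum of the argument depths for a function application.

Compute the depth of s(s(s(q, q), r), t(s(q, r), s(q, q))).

3

depth(s(q, q)) = 1 + max(0, 0) = 1
depth(s(s(q, q), r)) = 1 + max(1, 0) = 2
depth(s(q, r)) = 1 + max(0, 0) = 1
depth(t(s(q, r), s(q, q))) = 1 + max(1, 1) = 2
depth(s(s(s(q, q), r), t(s(q, r), s(q, q)))) = 1 + max(2, 2) = 3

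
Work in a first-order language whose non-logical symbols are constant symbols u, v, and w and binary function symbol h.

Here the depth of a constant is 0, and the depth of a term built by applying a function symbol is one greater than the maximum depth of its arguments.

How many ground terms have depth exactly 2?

135

If N_k denotes the number of depth-≤k ground terms, the 3 constants give N_0 = 3, and each function symbol of arity r contributes N_{k-1}^r new terms at level k: N_k = 3 + N_{k-1}^2.
N_0 = 3
N_1 = 3 + 3^2 = 12
N_2 = 3 + 12^2 = 147
Terms of depth exactly 2: N_2 − N_1 = 147 − 12 = 135.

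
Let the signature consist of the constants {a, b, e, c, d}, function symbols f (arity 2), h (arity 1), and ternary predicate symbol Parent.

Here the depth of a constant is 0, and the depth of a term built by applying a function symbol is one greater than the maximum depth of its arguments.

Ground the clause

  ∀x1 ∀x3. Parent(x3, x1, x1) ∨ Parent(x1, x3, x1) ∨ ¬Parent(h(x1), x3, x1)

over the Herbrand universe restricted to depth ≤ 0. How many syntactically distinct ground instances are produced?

25

Ground terms of depth ≤ 0:
  If N_k denotes the number of depth-≤k ground terms, the 5 constants give N_0 = 5, and each function symbol of arity r contributes N_{k-1}^r new terms at level k: N_k = 5 + N_{k-1}^2 + N_{k-1}.
  N_0 = 5
  Explicitly: a, b, e, c, d.
So there are 5 ground terms available for substitution.
There are 2 variables to instantiate (x1, x3), each occurring in at least one literal, so different choices give different ground instances.
Number of ground instances = 5^2 = 25.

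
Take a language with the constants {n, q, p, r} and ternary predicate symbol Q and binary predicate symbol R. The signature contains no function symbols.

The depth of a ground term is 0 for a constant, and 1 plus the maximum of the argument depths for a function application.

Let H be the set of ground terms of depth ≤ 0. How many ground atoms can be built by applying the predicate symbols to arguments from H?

80

First count ground terms of depth ≤ 0.
With no function symbols every ground term is a constant, so there are exactly 4 ground terms at every depth bound.
N_0 = 4
Explicitly: n, q, p, r.
So |H| = 4.
Ground atoms are formed by filling each argument slot of a predicate with a term from H, so an r-ary predicate gives |H|^r atoms:
  Q: 4^3 = 64;  R: 4^2 = 16
Total ground atoms: 64 + 16 = 80.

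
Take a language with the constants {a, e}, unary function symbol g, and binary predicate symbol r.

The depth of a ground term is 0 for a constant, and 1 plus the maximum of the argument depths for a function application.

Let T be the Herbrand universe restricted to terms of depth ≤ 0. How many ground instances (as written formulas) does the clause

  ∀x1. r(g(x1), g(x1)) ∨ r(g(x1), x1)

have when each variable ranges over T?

Ground terms of depth ≤ 0:
  If N_k denotes the number of depth-≤k ground terms, the 2 constants give N_0 = 2, and each function symbol of arity r contributes N_{k-1}^r new terms at level k: N_k = 2 + N_{k-1}.
  N_0 = 2
So there are 2 ground terms available for substitution.
The clause has 1 distinct variable (x1), which appears in the body. In the free term algebra distinct substitutions yield syntactically distinct ground instances.
Number of ground instances = 2.

2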